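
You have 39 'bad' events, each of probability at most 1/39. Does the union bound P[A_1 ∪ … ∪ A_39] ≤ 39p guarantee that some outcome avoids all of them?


Union bound: P[∪_{i=1}^{39} A_i] ≤ Σ_i P[A_i] ≤ 39·p = 39·(1/39) = 1.
Numerically: 1 ≈ 1.0000000.
Is 1 < 1? NO.
Since the bound 1 is ≥ 1, the union bound is uninformative here; it does NOT by itself certify existence.

39·p = 1 ≈ 1.0000000; existence NOT certified by the union bound.


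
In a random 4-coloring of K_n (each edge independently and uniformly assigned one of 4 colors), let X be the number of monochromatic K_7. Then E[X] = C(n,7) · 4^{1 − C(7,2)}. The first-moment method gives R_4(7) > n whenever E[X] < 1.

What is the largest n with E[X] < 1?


We need C(n, 7) · 4^{1 − 21} < 1, i.e. C(n, 7) < 4^{21 − 1} = 1099511627776.
Check values of n near the boundary:
  n = 177: C(177, 7) = 957664425960; 957664425960 < 1099511627776? YES
  n = 178: C(178, 7) = 996867063280; 996867063280 < 1099511627776? YES
  n = 179: C(179, 7) = 1037437234460; 1037437234460 < 1099511627776? YES
  n = 180: C(180, 7) = 1079414463600; 1079414463600 < 1099511627776? YES
  n = 181: C(181, 7) = 1122839183400; 1122839183400 < 1099511627776? NO
  n = 182: C(182, 7) = 1167752750736; 1167752750736 < 1099511627776? NO
The largest n with C(n, 7) < 1099511627776 is n = 180 (where E[X] = 67463403975/68719476736 ≈ 0.9817). Hence R_4(7) > 180, i.e. R_4(7) ≥ 181.

Largest n = 180; hence R_4(7) > 180.


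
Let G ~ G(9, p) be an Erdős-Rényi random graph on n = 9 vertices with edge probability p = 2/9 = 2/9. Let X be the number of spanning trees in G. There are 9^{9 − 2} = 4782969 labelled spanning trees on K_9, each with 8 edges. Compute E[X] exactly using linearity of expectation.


K_9 has 9^{9 − 2} = 4782969 labelled spanning trees.
For each such spanning tree H, let X_H = 1 if all 8 edges of H are present in G. Then P[X_H = 1] = p^{8} = (2/9)^{8} = 256/43046721.
By linearity of expectation: E[X] = Σ_H E[X_H] = 4782969 · p^{8} = 4782969 · 256/43046721 = 256/9.
Numerically: E[X] ≈ 28.4444.

E[X] = 4782969 · (2/9)^{8} = 256/9 ≈ 28.4444.


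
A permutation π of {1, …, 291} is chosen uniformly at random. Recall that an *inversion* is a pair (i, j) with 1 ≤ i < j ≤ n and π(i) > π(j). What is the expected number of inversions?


Write X = Σ X_I over the C(291, 2) = 42195 pairs i < j, with X_I the indicator of one inversion.
There are 42195 indicators.
For each fixed pair i < j, the values π(i) and π(j) are two distinct elements of {1, …, 291} in uniformly random order; by symmetry P[π(i) > π(j)] = 1/2.
By linearity: E[X] = 42195 · (1/2) = C(291, 2) · (1/2) = 42195/2 = 42195/2 ≈ 21097.5000.

E[X] = 42195/2 = 21097.5000.


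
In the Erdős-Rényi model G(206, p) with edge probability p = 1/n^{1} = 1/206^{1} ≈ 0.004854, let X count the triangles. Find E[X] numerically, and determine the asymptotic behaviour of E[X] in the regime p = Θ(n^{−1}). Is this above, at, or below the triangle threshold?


Number of potential triangles: C(206, 3) = 1435820.
Each occurs with probability p³ ≈ (0.004854)³ ≈ 1.143927e-07.
By linearity: E[X] = C(206, 3)·p³ ≈ 1435820 · 1.143927e-07 ≈ 0.1642.
Here α = 1, so p = 1/n is exactly at the triangle threshold p ~ 1/n. Asymptotically E[X] → c³/6 = 1³/6 = 1/6 ≈ 0.1667, a bounded constant. In this regime the triangle count is asymptotically Poisson(c³/6).

E[X] ≈ 0.1642; in regime p = Θ(1/n^{1}) E[X] stays bounded (at the triangle threshold p ~ 1/n).


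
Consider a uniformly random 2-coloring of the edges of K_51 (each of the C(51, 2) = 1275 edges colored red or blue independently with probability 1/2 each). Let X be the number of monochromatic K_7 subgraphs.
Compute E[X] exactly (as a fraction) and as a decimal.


Let X = Σ_S X_S over the C(51, 7) = 115775100 subsets S of size 7, where X_S = 1 if the K_7 on S is monochromatic.
For a fixed S, the K_7 on S has C(7, 2) = 21 edges. P[all 21 edges red] = (1/2)^21, and likewise for blue, so P[monochromatic] = 2·(1/2)^21 = 2^{1 − 21} = 1/1048576.
By linearity: E[X] = C(51, 7) · 2^{1 − 21} = 115775100 · 1/1048576 = 28943775/262144.
Numerically: E[X] ≈ 110.4117.

E[X] = C(51,7)·2^(1−C(7,2)) = 28943775/262144 ≈ 110.4117.


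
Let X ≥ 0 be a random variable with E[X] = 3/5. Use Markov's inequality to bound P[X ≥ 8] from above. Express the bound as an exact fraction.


μ = E[X] = 3/5, a = 8.
Markov: P[X ≥ 8] ≤ μ/a = (3/5)/8 = 3/40.
Numerically: ≈ 0.07500.
(Since a = 8 > μ = 0.60000, the bound 3/40 is < 1 and informative.)

P[X ≥ 8] ≤ 3/40 ≈ 0.07500.


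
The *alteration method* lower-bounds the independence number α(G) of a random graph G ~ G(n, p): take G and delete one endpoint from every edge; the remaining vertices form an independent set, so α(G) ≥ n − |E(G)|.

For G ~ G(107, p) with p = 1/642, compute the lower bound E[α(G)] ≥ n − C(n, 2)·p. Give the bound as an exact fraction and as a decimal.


E[|E(G)|] = C(107, 2)·p = 5671 · (1/642) = 53/6.
E[α(G)] ≥ n − E[|E(G)|] = 107 − 53/6 = 589/6.
Numerically: ≈ 98.167.
(This is only a lower bound; the true E[α(G)] may be larger.)

E[α(G)] ≥ 589/6 ≈ 98.167.


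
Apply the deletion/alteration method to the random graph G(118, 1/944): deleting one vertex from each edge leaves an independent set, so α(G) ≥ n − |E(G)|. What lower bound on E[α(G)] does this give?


E[|E(G)|] = C(118, 2)·p = 6903 · (1/944) = 117/16.
E[α(G)] ≥ n − E[|E(G)|] = 118 − 117/16 = 1771/16.
Numerically: ≈ 110.688.
(This is only a lower bound; the true E[α(G)] may be larger.)

E[α(G)] ≥ 1771/16 ≈ 110.688.


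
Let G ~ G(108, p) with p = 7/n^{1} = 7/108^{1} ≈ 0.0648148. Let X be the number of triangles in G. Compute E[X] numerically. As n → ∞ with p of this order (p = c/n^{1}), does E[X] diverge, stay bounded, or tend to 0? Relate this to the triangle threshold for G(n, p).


Number of potential triangles: C(108, 3) = 204156.
Each occurs with probability p³ ≈ (0.0648148)³ ≈ 2.72284459e-04.
By linearity: E[X] = C(108, 3)·p³ ≈ 204156 · 2.72284459e-04 ≈ 55.588506.
Here α = 1, so p = 7/n is exactly at the triangle threshold p ~ 1/n. Asymptotically E[X] → c³/6 = 7³/6 = 343/6 ≈ 57.166667, a bounded constant. In this regime the triangle count is asymptotically Poisson(c³/6).

E[X] ≈ 55.588506; in regime p = Θ(1/n^{1}) E[X] stays bounded (at the triangle threshold p ~ 1/n).


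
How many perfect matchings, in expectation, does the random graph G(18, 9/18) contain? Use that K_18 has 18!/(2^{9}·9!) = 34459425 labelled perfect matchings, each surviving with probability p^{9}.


K_18 has 18!/(2^{9}·9!) = 34459425 labelled perfect matchings.
For each such perfect matching H, let X_H = 1 if all 9 edges of H are present in G. Then P[X_H = 1] = p^{9} = (1/2)^{9} = 1/512.
By linearity: E[X] = Σ_H E[X_H] = 34459425 · p^{9} = 34459425 · 1/512 = 34459425/512.
Numerically: E[X] ≈ 6.73e+04.

E[X] = 34459425 · (1/2)^{9} = 34459425/512 ≈ 6.73e+04.


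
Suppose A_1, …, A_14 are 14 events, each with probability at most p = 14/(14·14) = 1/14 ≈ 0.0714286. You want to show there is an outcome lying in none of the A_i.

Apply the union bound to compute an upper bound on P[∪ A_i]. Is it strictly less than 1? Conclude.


Union bound: P[∪_{i=1}^{14} A_i] ≤ Σ_i P[A_i] ≤ 14·p = 14·(1/14) = 1.
Numerically: 1 ≈ 1.0000000.
Is 1 < 1? NO.
Since the bound 1 is ≥ 1, the union bound is uninformative here; it does NOT by itself certify existence.

14·p = 1 ≈ 1.0000000; existence NOT certified by the union bound.


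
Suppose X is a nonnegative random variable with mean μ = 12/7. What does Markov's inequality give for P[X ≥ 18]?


μ = E[X] = 12/7, a = 18.
Markov: P[X ≥ 18] ≤ μ/a = (12/7)/18 = 2/21.
Numerically: ≈ 0.09524.
(Since a = 18 > μ = 1.71429, the bound 2/21 is < 1 and informative.)

P[X ≥ 18] ≤ 2/21 ≈ 0.09524.


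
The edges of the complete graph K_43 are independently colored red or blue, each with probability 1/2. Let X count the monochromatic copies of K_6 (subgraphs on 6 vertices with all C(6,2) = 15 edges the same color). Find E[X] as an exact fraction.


Let X = Σ_S X_S over the C(43, 6) = 6096454 subsets S of size 6, where X_S = 1 if the K_6 on S is monochromatic.
For a fixed S, the K_6 on S has C(6, 2) = 15 edges. P[all 15 edges red] = (1/2)^15, and likewise for blue, so P[monochromatic] = 2·(1/2)^15 = 2^{1 − 15} = 1/16384.
By linearity of expectation: E[X] = C(43, 6) · 2^{1 − 15} = 6096454 · 1/16384 = 3048227/8192.
Numerically: E[X] ≈ 372.0980.

E[X] = C(43,6)·2^(1−C(6,2)) = 3048227/8192 ≈ 372.0980.


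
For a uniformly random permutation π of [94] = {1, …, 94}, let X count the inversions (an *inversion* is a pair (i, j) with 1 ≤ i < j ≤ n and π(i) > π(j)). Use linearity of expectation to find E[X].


Write X = Σ X_I over the C(94, 2) = 4371 pairs i < j, with X_I the indicator of one inversion.
There are 4371 indicators.
For each fixed pair i < j, the values π(i) and π(j) are two distinct elements of {1, …, 94} in uniformly random order; by symmetry P[π(i) > π(j)] = 1/2.
By linearity: E[X] = 4371 · (1/2) = C(94, 2) · (1/2) = 4371/2 = 4371/2 ≈ 2185.500000.

E[X] = 4371/2 = 2185.500000.


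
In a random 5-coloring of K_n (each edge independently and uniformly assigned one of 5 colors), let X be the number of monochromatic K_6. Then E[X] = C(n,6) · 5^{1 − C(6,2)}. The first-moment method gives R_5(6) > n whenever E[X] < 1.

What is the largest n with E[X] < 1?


We need C(n, 6) · 5^{1 − 15} < 1, i.e. C(n, 6) < 5^{15 − 1} = 6103515625.
Check values of n near the boundary:
  n = 128: C(128, 6) = 5423611200; 5423611200 < 6103515625? YES
  n = 129: C(129, 6) = 5688177600; 5688177600 < 6103515625? YES
  n = 130: C(130, 6) = 5963412000; 5963412000 < 6103515625? YES
  n = 131: C(131, 6) = 6249655776; 6249655776 < 6103515625? NO
The largest n with C(n, 6) < 6103515625 is n = 130 (where E[X] = 47707296/48828125 ≈ 0.977). Hence R_5(6) > 130, i.e. R_5(6) ≥ 131.

Largest n = 130; hence R_5(6) > 130.


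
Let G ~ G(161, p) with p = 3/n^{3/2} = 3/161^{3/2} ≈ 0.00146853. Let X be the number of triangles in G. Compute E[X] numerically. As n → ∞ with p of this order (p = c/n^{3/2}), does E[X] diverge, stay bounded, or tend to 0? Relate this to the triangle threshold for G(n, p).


Number of potential triangles: C(161, 3) = 682640.
Each occurs with probability p³ ≈ (0.00146853)³ ≈ 3.16699459e-09.
By linearity: E[X] = C(161, 3)·p³ ≈ 682640 · 3.16699459e-09 ≈ 0.002162.
Since α = 3/2 > 1, p = c/n^{3/2} = o(1/n) is below the triangle threshold p ~ 1/n. Asymptotically E[X] ~ (c³/6)·n^{3(1−α)} = (3³/6)·n^{-1.5} → 0, so by Markov's inequality G has no triangles w.h.p.

E[X] ≈ 0.002162; in regime p = Θ(1/n^{3/2}) E[X] tends to 0 (below the triangle threshold p ~ 1/n).


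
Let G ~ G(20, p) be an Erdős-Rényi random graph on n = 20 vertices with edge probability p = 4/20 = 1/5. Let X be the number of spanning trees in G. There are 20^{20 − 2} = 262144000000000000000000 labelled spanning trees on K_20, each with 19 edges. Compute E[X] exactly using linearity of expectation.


K_20 has 20^{20 − 2} = 262144000000000000000000 labelled spanning trees.
For each such spanning tree H, let X_H = 1 if all 19 edges of H are present in G. Then P[X_H = 1] = p^{19} = (1/5)^{19} = 1/19073486328125.
By linearity: E[X] = Σ_H E[X_H] = 262144000000000000000000 · p^{19} = 262144000000000000000000 · 1/19073486328125 = 68719476736/5.
Numerically: E[X] ≈ 1.374e+10.

E[X] = 262144000000000000000000 · (1/5)^{19} = 68719476736/5 ≈ 1.374e+10.


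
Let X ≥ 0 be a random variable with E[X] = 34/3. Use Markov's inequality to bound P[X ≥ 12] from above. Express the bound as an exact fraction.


μ = E[X] = 34/3, a = 12.
Markov: P[X ≥ 12] ≤ μ/a = (34/3)/12 = 17/18.
Numerically: ≈ 0.944444.
(Since a = 12 > μ = 11.333333, the bound 17/18 is < 1 and informative.)

P[X ≥ 12] ≤ 17/18 ≈ 0.944444.


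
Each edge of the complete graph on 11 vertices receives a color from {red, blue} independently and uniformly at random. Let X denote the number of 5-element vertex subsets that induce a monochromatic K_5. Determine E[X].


Let X = Σ_S X_S over the C(11, 5) = 462 subsets S of size 5, where X_S = 1 if the K_5 on S is monochromatic.
For a fixed S, the K_5 on S has C(5, 2) = 10 edges. P[all 10 edges red] = (1/2)^10, and likewise for blue, so P[monochromatic] = 2·(1/2)^10 = 2^{1 − 10} = 1/512.
By linearity of expectation: E[X] = C(11, 5) · 2^{1 − 10} = 462 · 1/512 = 231/256.
Numerically: E[X] ≈ 0.902.

E[X] = C(11,5)·2^(1−C(5,2)) = 231/256 ≈ 0.902.


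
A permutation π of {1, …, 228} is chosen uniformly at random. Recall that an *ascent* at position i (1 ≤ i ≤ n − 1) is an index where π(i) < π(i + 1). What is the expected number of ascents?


Write X = Σ X_I over i = 1, …, 227, with X_I the indicator of one ascent.
There are 227 indicators.
For each fixed i, the pair (π(i), π(i+1)) is a uniformly random ordered pair of distinct values from {1, …, 228}; by symmetry P[π(i) < π(i+1)] = 1/2.
By linearity: E[X] = 227 · (1/2) = (228 − 1) · (1/2) = 227/2 ≈ 113.5000.

E[X] = 227/2 = 113.5000.


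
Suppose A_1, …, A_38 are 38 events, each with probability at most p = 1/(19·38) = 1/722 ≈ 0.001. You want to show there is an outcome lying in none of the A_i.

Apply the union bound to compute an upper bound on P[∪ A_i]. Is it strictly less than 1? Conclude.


Union bound: P[∪_{i=1}^{38} A_i] ≤ Σ_i P[A_i] ≤ 38·p = 38·(1/722) = 1/19.
Numerically: 1/19 ≈ 0.053.
Is 1/19 < 1? YES.
Since P[∪ A_i] ≤ 1/19 < 1, the complement has P[∩ A_i^c] ≥ 1 − 1/19 = 18/19 > 0, so some outcome avoids every A_i.

38·p = 1/19 ≈ 0.053; existence CERTIFIED by the union bound.


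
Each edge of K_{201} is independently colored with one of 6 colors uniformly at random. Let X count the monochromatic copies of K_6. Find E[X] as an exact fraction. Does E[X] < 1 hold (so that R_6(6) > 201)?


E[X] = C(201, 6) · 6^{1 − 15} = 84944276340 · 6^{−14} = 84944276340/78364164096.
As a reduced fraction: E[X] = 7078689695/6530347008 ≈ 1.0839684.
Is E[X] < 1? NO.
Since E[X] ≥ 1, the first-moment bound is inconclusive at n = 201; it does NOT by itself certify R_6(6) > 201.

E[X] = 7078689695/6530347008 ≈ 1.0839684; E[X] ≥ 1; first-moment method inconclusive here.


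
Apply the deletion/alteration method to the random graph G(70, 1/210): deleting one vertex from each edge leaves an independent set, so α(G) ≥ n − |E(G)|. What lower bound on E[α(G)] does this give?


E[|E(G)|] = C(70, 2)·p = 2415 · (1/210) = 23/2.
E[α(G)] ≥ n − E[|E(G)|] = 70 − 23/2 = 117/2.
Numerically: ≈ 58.5000.
(This is only a lower bound; the true E[α(G)] may be larger.)

E[α(G)] ≥ 117/2 ≈ 58.5000.


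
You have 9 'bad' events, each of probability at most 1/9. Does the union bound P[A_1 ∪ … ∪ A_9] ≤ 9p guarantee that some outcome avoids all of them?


Union bound: P[∪_{i=1}^{9} A_i] ≤ Σ_i P[A_i] ≤ 9·p = 9·(1/9) = 1.
Numerically: 1 ≈ 1.000.
Is 1 < 1? NO.
Since the bound 1 is ≥ 1, the union bound is uninformative here; it does NOT by itself certify existence.

9·p = 1 ≈ 1.000; existence NOT certified by the union bound.


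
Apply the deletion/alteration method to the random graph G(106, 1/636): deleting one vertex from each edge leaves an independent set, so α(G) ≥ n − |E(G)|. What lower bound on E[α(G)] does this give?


E[|E(G)|] = C(106, 2)·p = 5565 · (1/636) = 35/4.
E[α(G)] ≥ n − E[|E(G)|] = 106 − 35/4 = 389/4.
Numerically: ≈ 97.250.
(This is only a lower bound; the true E[α(G)] may be larger.)

E[α(G)] ≥ 389/4 ≈ 97.250.


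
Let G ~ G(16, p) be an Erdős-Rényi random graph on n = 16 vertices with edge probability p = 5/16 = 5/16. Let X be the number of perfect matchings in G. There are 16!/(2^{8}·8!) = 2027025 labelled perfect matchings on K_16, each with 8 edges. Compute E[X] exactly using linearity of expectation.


K_16 has 16!/(2^{8}·8!) = 2027025 labelled perfect matchings.
For each such perfect matching H, let X_H = 1 if all 8 edges of H are present in G. Then P[X_H = 1] = p^{8} = (5/16)^{8} = 390625/4294967296.
By linearity of expectation: E[X] = Σ_H E[X_H] = 2027025 · p^{8} = 2027025 · 390625/4294967296 = 791806640625/4294967296.
Numerically: E[X] ≈ 184.

E[X] = 2027025 · (5/16)^{8} = 791806640625/4294967296 ≈ 184.


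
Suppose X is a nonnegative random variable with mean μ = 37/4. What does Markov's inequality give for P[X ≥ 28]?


μ = E[X] = 37/4, a = 28.
Markov: P[X ≥ 28] ≤ μ/a = (37/4)/28 = 37/112.
Numerically: ≈ 0.330357.
(Since a = 28 > μ = 9.250000, the bound 37/112 is < 1 and informative.)

P[X ≥ 28] ≤ 37/112 ≈ 0.330357.


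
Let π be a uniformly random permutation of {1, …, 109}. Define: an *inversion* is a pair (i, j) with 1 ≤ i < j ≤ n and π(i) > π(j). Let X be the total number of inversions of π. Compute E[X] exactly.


Write X = Σ X_I over the C(109, 2) = 5886 pairs i < j, with X_I the indicator of one inversion.
There are 5886 indicators.
For each fixed pair i < j, the values π(i) and π(j) are two distinct elements of {1, …, 109} in uniformly random order; by symmetry P[π(i) > π(j)] = 1/2.
By linearity: E[X] = 5886 · (1/2) = C(109, 2) · (1/2) = 5886/2 = 2943 ≈ 2943.00000.

E[X] = 2943 = 2943.00000.


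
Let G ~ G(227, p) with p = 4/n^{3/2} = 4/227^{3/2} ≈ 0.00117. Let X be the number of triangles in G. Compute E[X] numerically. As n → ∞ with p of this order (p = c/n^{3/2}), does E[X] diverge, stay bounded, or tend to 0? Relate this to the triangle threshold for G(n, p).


Number of potential triangles: C(227, 3) = 1923825.
Each occurs with probability p³ ≈ (0.00117)³ ≈ 1.599792e-09.
By linearity: E[X] = C(227, 3)·p³ ≈ 1923825 · 1.599792e-09 ≈ 0.0031.
Since α = 3/2 > 1, p = c/n^{3/2} = o(1/n) is below the triangle threshold p ~ 1/n. Asymptotically E[X] ~ (c³/6)·n^{3(1−α)} = (4³/6)·n^{-1.5} → 0, so by Markov's inequality G has no triangles w.h.p.

E[X] ≈ 0.0031; in regime p = Θ(1/n^{3/2}) E[X] tends to 0 (below the triangle threshold p ~ 1/n).


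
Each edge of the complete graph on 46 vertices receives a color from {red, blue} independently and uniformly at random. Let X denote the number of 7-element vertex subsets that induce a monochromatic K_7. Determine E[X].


Let X = Σ_S X_S over the C(46, 7) = 53524680 subsets S of size 7, where X_S = 1 if the K_7 on S is monochromatic.
For a fixed S, the K_7 on S has C(7, 2) = 21 edges. P[all 21 edges red] = (1/2)^21, and likewise for blue, so P[monochromatic] = 2·(1/2)^21 = 2^{1 − 21} = 1/1048576.
Summing: E[X] = C(46, 7) · 2^{1 − 21} = 53524680 · 1/1048576 = 6690585/131072.
Numerically: E[X] ≈ 51.045.

E[X] = C(46,7)·2^(1−C(7,2)) = 6690585/131072 ≈ 51.045.


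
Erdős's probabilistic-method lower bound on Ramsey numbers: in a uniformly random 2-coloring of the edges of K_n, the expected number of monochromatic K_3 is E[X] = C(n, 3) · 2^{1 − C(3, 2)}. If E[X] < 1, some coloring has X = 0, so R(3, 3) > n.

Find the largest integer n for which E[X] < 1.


We need C(n, 3) · 2^{1 − 3} < 1, i.e. C(n, 3) < 2^{3 − 1} = 4.
Check values of n near the boundary:
  n = 3: C(3, 3) = 1; 1 < 4? YES
  n = 4: C(4, 3) = 4; 4 < 4? NO
  n = 5: C(5, 3) = 10; 10 < 4? NO
The largest n with C(n, 3) < 4 is n = 3 (where E[X] = 1/4 ≈ 0.2500000). Hence R(3, 3) > 3, i.e. R(3, 3) ≥ 4.

Largest n = 3; hence R(3, 3) > 3.


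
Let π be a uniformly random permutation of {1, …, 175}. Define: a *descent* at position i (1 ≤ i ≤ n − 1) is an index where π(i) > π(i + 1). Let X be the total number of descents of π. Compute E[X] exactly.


Write X = Σ X_I over i = 1, …, 174, with X_I the indicator of one descent.
There are 174 indicators.
For each fixed i, the pair (π(i), π(i+1)) is a uniformly random ordered pair of distinct values from {1, …, 175}; by symmetry P[π(i) > π(i+1)] = 1/2.
By linearity: E[X] = 174 · (1/2) = (175 − 1) · (1/2) = 87 ≈ 87.00000.

E[X] = 87 = 87.00000.


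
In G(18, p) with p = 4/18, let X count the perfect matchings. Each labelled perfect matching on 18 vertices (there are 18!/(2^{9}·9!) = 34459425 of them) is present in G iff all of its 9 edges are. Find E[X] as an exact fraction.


K_18 has 18!/(2^{9}·9!) = 34459425 labelled perfect matchings.
For each such perfect matching H, let X_H = 1 if all 9 edges of H are present in G. Then P[X_H = 1] = p^{9} = (2/9)^{9} = 512/387420489.
By linearity of expectation: E[X] = Σ_H E[X_H] = 34459425 · p^{9} = 34459425 · 512/387420489 = 217817600/4782969.
Numerically: E[X] ≈ 45.54.

E[X] = 34459425 · (2/9)^{9} = 217817600/4782969 ≈ 45.54.


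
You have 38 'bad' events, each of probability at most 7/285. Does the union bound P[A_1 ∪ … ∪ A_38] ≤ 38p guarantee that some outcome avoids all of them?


Union bound: P[∪_{i=1}^{38} A_i] ≤ Σ_i P[A_i] ≤ 38·p = 38·(7/285) = 14/15.
Numerically: 14/15 ≈ 0.93333.
Is 14/15 < 1? YES.
Since P[∪ A_i] ≤ 14/15 < 1, the complement has P[∩ A_i^c] ≥ 1 − 14/15 = 1/15 > 0, so some outcome avoids every A_i.

38·p = 14/15 ≈ 0.93333; existence CERTIFIED by the union bound.


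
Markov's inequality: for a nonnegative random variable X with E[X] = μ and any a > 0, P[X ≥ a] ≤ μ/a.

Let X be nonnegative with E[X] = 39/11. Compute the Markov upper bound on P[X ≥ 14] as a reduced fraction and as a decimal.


μ = E[X] = 39/11, a = 14.
Markov: P[X ≥ 14] ≤ μ/a = (39/11)/14 = 39/154.
Numerically: ≈ 0.25325.
(Since a = 14 > μ = 3.54545, the bound 39/154 is < 1 and informative.)

P[X ≥ 14] ≤ 39/154 ≈ 0.25325.


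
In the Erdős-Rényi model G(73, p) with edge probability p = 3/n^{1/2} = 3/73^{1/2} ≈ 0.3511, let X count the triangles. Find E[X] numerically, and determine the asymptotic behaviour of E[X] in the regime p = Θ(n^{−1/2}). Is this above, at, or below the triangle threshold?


Number of potential triangles: C(73, 3) = 62196.
Each occurs with probability p³ ≈ (0.3511)³ ≈ 4.328919e-02.
By linearity: E[X] = C(73, 3)·p³ ≈ 62196 · 4.328919e-02 ≈ 2692.4146.
Since α = 1/2 < 1, p = c/n^{1/2} ≫ 1/n is above the triangle threshold p ~ 1/n. Asymptotically E[X] ~ (c³/6)·n^{3(1−α)} = (3³/6)·n^{1.5} → ∞; triangles are abundant w.h.p.

E[X] ≈ 2692.4146; in regime p = Θ(1/n^{1/2}) E[X] diverges (above the triangle threshold p ~ 1/n).


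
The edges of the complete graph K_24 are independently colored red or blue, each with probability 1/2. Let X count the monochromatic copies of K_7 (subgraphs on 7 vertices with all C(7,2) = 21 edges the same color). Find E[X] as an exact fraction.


Let X = Σ_S X_S over the C(24, 7) = 346104 subsets S of size 7, where X_S = 1 if the K_7 on S is monochromatic.
For a fixed S, the K_7 on S has C(7, 2) = 21 edges. P[all 21 edges red] = (1/2)^21, and likewise for blue, so P[monochromatic] = 2·(1/2)^21 = 2^{1 − 21} = 1/1048576.
Summing: E[X] = C(24, 7) · 2^{1 − 21} = 346104 · 1/1048576 = 43263/131072.
Numerically: E[X] ≈ 0.330.

E[X] = C(24,7)·2^(1−C(7,2)) = 43263/131072 ≈ 0.330.


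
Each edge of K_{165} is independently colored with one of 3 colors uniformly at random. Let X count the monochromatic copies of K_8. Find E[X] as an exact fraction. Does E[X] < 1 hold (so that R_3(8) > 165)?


E[X] = C(165, 8) · 3^{1 − 28} = 11468588169060 · 3^{−27} = 11468588169060/7625597484987.
As a reduced fraction: E[X] = 141587508260/94143178827 ≈ 1.504.
Is E[X] < 1? NO.
Since E[X] ≥ 1, the first-moment bound is inconclusive at n = 165; it does NOT by itself certify R_3(8) > 165.

E[X] = 141587508260/94143178827 ≈ 1.504; E[X] ≥ 1; first-moment method inconclusive here.


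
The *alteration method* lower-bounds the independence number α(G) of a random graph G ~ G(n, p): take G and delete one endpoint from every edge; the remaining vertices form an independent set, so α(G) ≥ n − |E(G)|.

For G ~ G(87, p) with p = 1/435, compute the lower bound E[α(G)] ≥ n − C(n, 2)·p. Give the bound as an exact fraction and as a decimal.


E[|E(G)|] = C(87, 2)·p = 3741 · (1/435) = 43/5.
E[α(G)] ≥ n − E[|E(G)|] = 87 − 43/5 = 392/5.
Numerically: ≈ 78.400000.
(This is only a lower bound; the true E[α(G)] may be larger.)

E[α(G)] ≥ 392/5 ≈ 78.400000.


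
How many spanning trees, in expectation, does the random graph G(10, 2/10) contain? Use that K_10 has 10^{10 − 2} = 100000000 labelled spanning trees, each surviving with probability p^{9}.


K_10 has 10^{10 − 2} = 100000000 labelled spanning trees.
For each such spanning tree H, let X_H = 1 if all 9 edges of H are present in G. Then P[X_H = 1] = p^{9} = (1/5)^{9} = 1/1953125.
By linearity: E[X] = Σ_H E[X_H] = 100000000 · p^{9} = 100000000 · 1/1953125 = 256/5.
Numerically: E[X] ≈ 51.2.

E[X] = 100000000 · (1/5)^{9} = 256/5 ≈ 51.2.


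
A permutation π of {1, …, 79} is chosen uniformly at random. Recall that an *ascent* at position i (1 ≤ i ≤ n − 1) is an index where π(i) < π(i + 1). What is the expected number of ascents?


Write X = Σ X_I over i = 1, …, 78, with X_I the indicator of one ascent.
There are 78 indicators.
For each fixed i, the pair (π(i), π(i+1)) is a uniformly random ordered pair of distinct values from {1, …, 79}; by symmetry P[π(i) < π(i+1)] = 1/2.
By linearity: E[X] = 78 · (1/2) = (79 − 1) · (1/2) = 39 ≈ 39.0000.

E[X] = 39 = 39.0000.


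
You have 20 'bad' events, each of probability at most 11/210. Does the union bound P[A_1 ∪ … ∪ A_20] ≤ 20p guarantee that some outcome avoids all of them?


Union bound: P[∪_{i=1}^{20} A_i] ≤ Σ_i P[A_i] ≤ 20·p = 20·(11/210) = 22/21.
Numerically: 22/21 ≈ 1.0476.
Is 22/21 < 1? NO.
Since the bound 22/21 is ≥ 1, the union bound is uninformative here; it does NOT by itself certify existence.

20·p = 22/21 ≈ 1.0476; existence NOT certified by the union bound.


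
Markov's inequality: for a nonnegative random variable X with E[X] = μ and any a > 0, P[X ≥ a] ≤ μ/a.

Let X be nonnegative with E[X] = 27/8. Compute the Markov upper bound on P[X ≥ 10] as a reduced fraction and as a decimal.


μ = E[X] = 27/8, a = 10.
Markov: P[X ≥ 10] ≤ μ/a = (27/8)/10 = 27/80.
Numerically: ≈ 0.3375.
(Since a = 10 > μ = 3.3750, the bound 27/80 is < 1 and informative.)

P[X ≥ 10] ≤ 27/80 ≈ 0.3375.


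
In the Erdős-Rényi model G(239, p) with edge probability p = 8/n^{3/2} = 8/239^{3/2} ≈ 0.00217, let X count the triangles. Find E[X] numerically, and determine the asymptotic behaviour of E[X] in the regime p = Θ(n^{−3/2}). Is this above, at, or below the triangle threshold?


Number of potential triangles: C(239, 3) = 2246839.
Each occurs with probability p³ ≈ (0.00217)³ ≈ 1.01503e-08.
By linearity: E[X] = C(239, 3)·p³ ≈ 2246839 · 1.01503e-08 ≈ 0.023.
Since α = 3/2 > 1, p = c/n^{3/2} = o(1/n) is below the triangle threshold p ~ 1/n. Asymptotically E[X] ~ (c³/6)·n^{3(1−α)} = (8³/6)·n^{-1.5} → 0, so by Markov's inequality G has no triangles w.h.p.

E[X] ≈ 0.023; in regime p = Θ(1/n^{3/2}) E[X] tends to 0 (below the triangle threshold p ~ 1/n).


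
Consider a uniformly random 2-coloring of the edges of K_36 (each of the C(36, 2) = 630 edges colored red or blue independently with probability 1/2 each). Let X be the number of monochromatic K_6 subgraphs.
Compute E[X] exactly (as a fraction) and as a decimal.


Let X = Σ_S X_S over the C(36, 6) = 1947792 subsets S of size 6, where X_S = 1 if the K_6 on S is monochromatic.
For a fixed S, the K_6 on S has C(6, 2) = 15 edges. P[all 15 edges red] = (1/2)^15, and likewise for blue, so P[monochromatic] = 2·(1/2)^15 = 2^{1 − 15} = 1/16384.
By linearity of expectation: E[X] = C(36, 6) · 2^{1 − 15} = 1947792 · 1/16384 = 121737/1024.
Numerically: E[X] ≈ 118.8838.

E[X] = C(36,6)·2^(1−C(6,2)) = 121737/1024 ≈ 118.8838.


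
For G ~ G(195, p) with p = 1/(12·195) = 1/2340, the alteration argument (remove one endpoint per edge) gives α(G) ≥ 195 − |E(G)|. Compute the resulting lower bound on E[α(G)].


E[|E(G)|] = C(195, 2)·p = 18915 · (1/2340) = 97/12.
E[α(G)] ≥ n − E[|E(G)|] = 195 − 97/12 = 2243/12.
Numerically: ≈ 186.9167.
(This is only a lower bound; the true E[α(G)] may be larger.)

E[α(G)] ≥ 2243/12 ≈ 186.9167.


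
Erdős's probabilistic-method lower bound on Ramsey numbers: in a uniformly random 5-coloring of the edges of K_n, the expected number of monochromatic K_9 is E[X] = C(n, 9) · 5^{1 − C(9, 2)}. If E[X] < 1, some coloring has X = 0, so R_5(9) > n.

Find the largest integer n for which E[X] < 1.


We need C(n, 9) · 5^{1 − 36} < 1, i.e. C(n, 9) < 5^{36 − 1} = 2910383045673370361328125.
Check values of n near the boundary:
  n = 2169: C(2169, 9) = 2879753360044504243499683; 2879753360044504243499683 < 2910383045673370361328125? YES
  n = 2170: C(2170, 9) = 2891746779868845075610510; 2891746779868845075610510 < 2910383045673370361328125? YES
  n = 2171: C(2171, 9) = 2903784578674959601827205; 2903784578674959601827205 < 2910383045673370361328125? YES
  n = 2172: C(2172, 9) = 2915866900084148060642020; 2915866900084148060642020 < 2910383045673370361328125? NO
  n = 2173: C(2173, 9) = 2927993888115921319674265; 2927993888115921319674265 < 2910383045673370361328125? NO
  n = 2174: C(2174, 9) = 2940165687188920530702934; 2940165687188920530702934 < 2910383045673370361328125? NO
The largest n with C(n, 9) < 2910383045673370361328125 is n = 2171 (where E[X] = 580756915734991920365441/582076609134674072265625 ≈ 0.997733). Hence R_5(9) > 2171, i.e. R_5(9) ≥ 2172.

Largest n = 2171; hence R_5(9) > 2171.


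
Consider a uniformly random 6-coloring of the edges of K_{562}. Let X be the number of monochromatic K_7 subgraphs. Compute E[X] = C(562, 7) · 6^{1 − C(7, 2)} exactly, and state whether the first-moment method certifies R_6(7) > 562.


E[X] = C(562, 7) · 6^{1 − 21} = 3384017972944752 · 6^{−20} = 3384017972944752/3656158440062976.
As a reduced fraction: E[X] = 70500374436349/76169967501312 ≈ 0.9255666.
Is E[X] < 1? YES.
Since E[X] < 1, there exists a 6-coloring of K_{562} with no monochromatic K_7; hence R_6(7) > 562.

E[X] = 70500374436349/76169967501312 ≈ 0.9255666; E[X] < 1, so R_6(7) > 562.


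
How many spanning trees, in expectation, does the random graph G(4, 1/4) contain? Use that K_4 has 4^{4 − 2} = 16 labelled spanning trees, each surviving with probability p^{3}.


K_4 has 4^{4 − 2} = 16 labelled spanning trees.
For each such spanning tree H, let X_H = 1 if all 3 edges of H are present in G. Then P[X_H = 1] = p^{3} = (1/4)^{3} = 1/64.
By linearity of expectation: E[X] = Σ_H E[X_H] = 16 · p^{3} = 16 · 1/64 = 1/4.
Numerically: E[X] ≈ 0.25.

E[X] = 16 · (1/4)^{3} = 1/4 ≈ 0.25.


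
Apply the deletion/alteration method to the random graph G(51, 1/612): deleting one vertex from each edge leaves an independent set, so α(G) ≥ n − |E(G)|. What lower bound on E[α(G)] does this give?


E[|E(G)|] = C(51, 2)·p = 1275 · (1/612) = 25/12.
E[α(G)] ≥ n − E[|E(G)|] = 51 − 25/12 = 587/12.
Numerically: ≈ 48.91667.
(This is only a lower bound; the true E[α(G)] may be larger.)

E[α(G)] ≥ 587/12 ≈ 48.91667.


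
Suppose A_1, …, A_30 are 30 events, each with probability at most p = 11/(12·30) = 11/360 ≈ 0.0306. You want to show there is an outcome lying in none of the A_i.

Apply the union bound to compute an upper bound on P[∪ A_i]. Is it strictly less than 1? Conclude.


Union bound: P[∪_{i=1}^{30} A_i] ≤ Σ_i P[A_i] ≤ 30·p = 30·(11/360) = 11/12.
Numerically: 11/12 ≈ 0.9167.
Is 11/12 < 1? YES.
Since P[∪ A_i] ≤ 11/12 < 1, the complement has P[∩ A_i^c] ≥ 1 − 11/12 = 1/12 > 0, so some outcome avoids every A_i.

30·p = 11/12 ≈ 0.9167; existence CERTIFIED by the union bound.


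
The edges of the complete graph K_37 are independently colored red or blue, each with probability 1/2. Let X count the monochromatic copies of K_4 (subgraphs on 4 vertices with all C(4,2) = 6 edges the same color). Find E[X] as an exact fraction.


Let X = Σ_S X_S over the C(37, 4) = 66045 subsets S of size 4, where X_S = 1 if the K_4 on S is monochromatic.
For a fixed S, the K_4 on S has C(4, 2) = 6 edges. P[all 6 edges red] = (1/2)^6, and likewise for blue, so P[monochromatic] = 2·(1/2)^6 = 2^{1 − 6} = 1/32.
By linearity: E[X] = C(37, 4) · 2^{1 − 6} = 66045 · 1/32 = 66045/32.
Numerically: E[X] ≈ 2063.906250.

E[X] = C(37,4)·2^(1−C(4,2)) = 66045/32 ≈ 2063.906250.


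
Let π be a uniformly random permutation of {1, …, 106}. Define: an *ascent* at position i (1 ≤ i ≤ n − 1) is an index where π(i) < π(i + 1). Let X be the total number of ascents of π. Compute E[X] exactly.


Write X = Σ X_I over i = 1, …, 105, with X_I the indicator of one ascent.
There are 105 indicators.
For each fixed i, the pair (π(i), π(i+1)) is a uniformly random ordered pair of distinct values from {1, …, 106}; by symmetry P[π(i) < π(i+1)] = 1/2.
By linearity: E[X] = 105 · (1/2) = (106 − 1) · (1/2) = 105/2 ≈ 52.500000.

E[X] = 105/2 = 52.500000.


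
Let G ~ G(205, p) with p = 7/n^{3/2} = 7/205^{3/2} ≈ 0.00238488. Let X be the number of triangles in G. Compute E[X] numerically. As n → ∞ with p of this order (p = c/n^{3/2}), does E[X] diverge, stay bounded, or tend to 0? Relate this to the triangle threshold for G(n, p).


Number of potential triangles: C(205, 3) = 1414910.
Each occurs with probability p³ ≈ (0.00238488)³ ≈ 1.35644361e-08.
By linearity: E[X] = C(205, 3)·p³ ≈ 1414910 · 1.35644361e-08 ≈ 0.019192.
Since α = 3/2 > 1, p = c/n^{3/2} = o(1/n) is below the triangle threshold p ~ 1/n. Asymptotically E[X] ~ (c³/6)·n^{3(1−α)} = (7³/6)·n^{-1.5} → 0, so by Markov's inequality G has no triangles w.h.p.

E[X] ≈ 0.019192; in regime p = Θ(1/n^{3/2}) E[X] tends to 0 (below the triangle threshold p ~ 1/n).


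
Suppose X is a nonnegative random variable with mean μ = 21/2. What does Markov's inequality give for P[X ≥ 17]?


μ = E[X] = 21/2, a = 17.
Markov: P[X ≥ 17] ≤ μ/a = (21/2)/17 = 21/34.
Numerically: ≈ 0.6176.
(Since a = 17 > μ = 10.5000, the bound 21/34 is < 1 and informative.)

P[X ≥ 17] ≤ 21/34 ≈ 0.6176.


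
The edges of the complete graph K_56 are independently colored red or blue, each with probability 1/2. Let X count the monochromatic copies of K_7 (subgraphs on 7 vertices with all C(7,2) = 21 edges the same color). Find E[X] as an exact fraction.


Let X = Σ_S X_S over the C(56, 7) = 231917400 subsets S of size 7, where X_S = 1 if the K_7 on S is monochromatic.
For a fixed S, the K_7 on S has C(7, 2) = 21 edges. P[all 21 edges red] = (1/2)^21, and likewise for blue, so P[monochromatic] = 2·(1/2)^21 = 2^{1 − 21} = 1/1048576.
By linearity: E[X] = C(56, 7) · 2^{1 − 21} = 231917400 · 1/1048576 = 28989675/131072.
Numerically: E[X] ≈ 221.173668.

E[X] = C(56,7)·2^(1−C(7,2)) = 28989675/131072 ≈ 221.173668.


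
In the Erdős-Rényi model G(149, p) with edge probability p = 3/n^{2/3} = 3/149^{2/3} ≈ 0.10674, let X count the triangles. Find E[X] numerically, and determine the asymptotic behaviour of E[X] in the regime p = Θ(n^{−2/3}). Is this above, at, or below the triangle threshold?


Number of potential triangles: C(149, 3) = 540274.
Each occurs with probability p³ ≈ (0.10674)³ ≈ 1.2161614e-03.
By linearity: E[X] = C(149, 3)·p³ ≈ 540274 · 1.2161614e-03 ≈ 657.06040.
Since α = 2/3 < 1, p = c/n^{2/3} ≫ 1/n is above the triangle threshold p ~ 1/n. Asymptotically E[X] ~ (c³/6)·n^{3(1−α)} = (3³/6)·n^{1} → ∞; triangles are abundant w.h.p.

E[X] ≈ 657.06040; in regime p = Θ(1/n^{2/3}) E[X] diverges (above the triangle threshold p ~ 1/n).


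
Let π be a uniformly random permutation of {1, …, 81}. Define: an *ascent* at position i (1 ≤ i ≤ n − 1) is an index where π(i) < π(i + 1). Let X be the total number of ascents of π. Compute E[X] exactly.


Write X = Σ X_I over i = 1, …, 80, with X_I the indicator of one ascent.
There are 80 indicators.
For each fixed i, the pair (π(i), π(i+1)) is a uniformly random ordered pair of distinct values from {1, …, 81}; by symmetry P[π(i) < π(i+1)] = 1/2.
By linearity: E[X] = 80 · (1/2) = (81 − 1) · (1/2) = 40 ≈ 40.00000.

E[X] = 40 = 40.00000.


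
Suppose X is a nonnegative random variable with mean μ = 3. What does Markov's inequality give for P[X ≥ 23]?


μ = E[X] = 3, a = 23.
Markov: P[X ≥ 23] ≤ μ/a = (3)/23 = 3/23.
Numerically: ≈ 0.130.
(Since a = 23 > μ = 3.000, the bound 3/23 is < 1 and informative.)

P[X ≥ 23] ≤ 3/23 ≈ 0.130.


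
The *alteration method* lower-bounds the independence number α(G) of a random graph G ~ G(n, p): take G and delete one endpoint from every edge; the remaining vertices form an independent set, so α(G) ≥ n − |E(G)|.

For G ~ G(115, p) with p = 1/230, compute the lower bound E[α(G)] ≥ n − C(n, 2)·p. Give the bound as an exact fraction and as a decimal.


E[|E(G)|] = C(115, 2)·p = 6555 · (1/230) = 57/2.
E[α(G)] ≥ n − E[|E(G)|] = 115 − 57/2 = 173/2.
Numerically: ≈ 86.500.
(This is only a lower bound; the true E[α(G)] may be larger.)

E[α(G)] ≥ 173/2 ≈ 86.500.


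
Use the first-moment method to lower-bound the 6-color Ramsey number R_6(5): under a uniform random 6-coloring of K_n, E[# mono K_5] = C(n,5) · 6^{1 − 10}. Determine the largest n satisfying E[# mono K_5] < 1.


We need C(n, 5) · 6^{1 − 10} < 1, i.e. C(n, 5) < 6^{10 − 1} = 10077696.
Check values of n near the boundary:
  n = 64: C(64, 5) = 7624512; 7624512 < 10077696? YES
  n = 65: C(65, 5) = 8259888; 8259888 < 10077696? YES
  n = 66: C(66, 5) = 8936928; 8936928 < 10077696? YES
  n = 67: C(67, 5) = 9657648; 9657648 < 10077696? YES
  n = 68: C(68, 5) = 10424128; 10424128 < 10077696? NO
  n = 69: C(69, 5) = 11238513; 11238513 < 10077696? NO
  n = 70: C(70, 5) = 12103014; 12103014 < 10077696? NO
The largest n with C(n, 5) < 10077696 is n = 67 (where E[X] = 67067/69984 ≈ 0.958). Hence R_6(5) > 67, i.e. R_6(5) ≥ 68.

Largest n = 67; hence R_6(5) > 67.


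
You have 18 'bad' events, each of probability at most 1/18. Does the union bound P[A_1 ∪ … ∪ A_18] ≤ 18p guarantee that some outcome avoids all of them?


Union bound: P[∪_{i=1}^{18} A_i] ≤ Σ_i P[A_i] ≤ 18·p = 18·(1/18) = 1.
Numerically: 1 ≈ 1.0000000.
Is 1 < 1? NO.
Since the bound 1 is ≥ 1, the union bound is uninformative here; it does NOT by itself certify existence.

18·p = 1 ≈ 1.0000000; existence NOT certified by the union bound.


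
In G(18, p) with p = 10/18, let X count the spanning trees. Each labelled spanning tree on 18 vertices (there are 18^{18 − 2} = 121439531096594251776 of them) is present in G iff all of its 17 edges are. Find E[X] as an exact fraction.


K_18 has 18^{18 − 2} = 121439531096594251776 labelled spanning trees.
For each such spanning tree H, let X_H = 1 if all 17 edges of H are present in G. Then P[X_H = 1] = p^{17} = (5/9)^{17} = 762939453125/16677181699666569.
By linearity of expectation: E[X] = Σ_H E[X_H] = 121439531096594251776 · p^{17} = 121439531096594251776 · 762939453125/16677181699666569 = 50000000000000000/9.
Numerically: E[X] ≈ 5.5556e+15.

E[X] = 121439531096594251776 · (5/9)^{17} = 50000000000000000/9 ≈ 5.5556e+15.


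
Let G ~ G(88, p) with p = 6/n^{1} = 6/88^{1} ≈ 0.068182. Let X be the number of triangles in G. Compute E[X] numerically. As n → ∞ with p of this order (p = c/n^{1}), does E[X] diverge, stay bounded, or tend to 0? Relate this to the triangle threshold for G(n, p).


Number of potential triangles: C(88, 3) = 109736.
Each occurs with probability p³ ≈ (0.068182)³ ≈ 3.1696093e-04.
By linearity: E[X] = C(88, 3)·p³ ≈ 109736 · 3.1696093e-04 ≈ 34.78202.
Here α = 1, so p = 6/n is exactly at the triangle threshold p ~ 1/n. Asymptotically E[X] → c³/6 = 6³/6 = 36 ≈ 36.00000, a bounded constant. In this regime the triangle count is asymptotically Poisson(c³/6).

E[X] ≈ 34.78202; in regime p = Θ(1/n^{1}) E[X] stays bounded (at the triangle threshold p ~ 1/n).
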